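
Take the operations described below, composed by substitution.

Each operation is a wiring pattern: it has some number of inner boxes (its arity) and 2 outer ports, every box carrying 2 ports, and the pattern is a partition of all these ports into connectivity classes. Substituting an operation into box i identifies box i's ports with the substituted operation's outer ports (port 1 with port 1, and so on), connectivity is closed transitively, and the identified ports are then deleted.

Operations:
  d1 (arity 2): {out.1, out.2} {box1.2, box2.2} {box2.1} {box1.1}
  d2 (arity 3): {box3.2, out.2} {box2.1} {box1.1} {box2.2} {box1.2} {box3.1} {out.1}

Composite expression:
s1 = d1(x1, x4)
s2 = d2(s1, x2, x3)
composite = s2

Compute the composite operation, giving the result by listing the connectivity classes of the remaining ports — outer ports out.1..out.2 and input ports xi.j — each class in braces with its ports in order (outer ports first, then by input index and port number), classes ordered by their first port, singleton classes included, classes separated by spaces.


{out.1} {out.2, x3.2} {x1.1} {x1.2, x4.2} {x2.1} {x2.2} {x3.1} {x4.1}

Treat the ports identified at d2 as solder joints: merge, then drop.
composing d1 on (x1, x4), with out.j its own outer ports: {out.1, out.2} {x1.1} {x1.2, x4.2} {x4.1}
composing d2 on (x1, x4, x2, x3), with out.j its own outer ports: {out.1} {out.2, x3.2} {x1.1} {x1.2, x4.2} {x2.1} {x2.2} {x3.1} {x4.1}


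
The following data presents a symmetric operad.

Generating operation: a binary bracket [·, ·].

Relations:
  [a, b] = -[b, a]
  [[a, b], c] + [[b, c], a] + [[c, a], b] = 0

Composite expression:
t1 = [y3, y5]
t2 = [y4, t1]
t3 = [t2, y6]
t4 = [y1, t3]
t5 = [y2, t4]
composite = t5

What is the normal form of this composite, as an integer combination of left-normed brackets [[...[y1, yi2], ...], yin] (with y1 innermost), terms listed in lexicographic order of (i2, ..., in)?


Expand each bracket as ab - ba; the y1-initial words give the coefficients.
Composite bracket: [y2, [y1, [[y4, [y3, y5]], y6]]]
Expanding via [a, b] = ab - ba: 32 signed words (2^5 = 32).
Coefficients come from the y1-initial words:
  from y1y3y5y4y6y2, sign +1: term +[[[[[y1, y3], y5], y4], y6], y2]
  from y1y4y3y5y6y2, sign -1: term -[[[[[y1, y4], y3], y5], y6], y2]
  from y1y4y5y3y6y2, sign +1: term +[[[[[y1, y4], y5], y3], y6], y2]
  from y1y5y3y4y6y2, sign -1: term -[[[[[y1, y5], y3], y4], y6], y2]
  from y1y6y3y5y4y2, sign -1: term -[[[[[y1, y6], y3], y5], y4], y2]
  from y1y6y4y3y5y2, sign +1: term +[[[[[y1, y6], y4], y3], y5], y2]
  from y1y6y4y5y3y2, sign -1: term -[[[[[y1, y6], y4], y5], y3], y2]
  from y1y6y5y3y4y2, sign +1: term +[[[[[y1, y6], y5], y3], y4], y2]

[[[[[y1, y3], y5], y4], y6], y2] - [[[[[y1, y4], y3], y5], y6], y2] + [[[[[y1, y4], y5], y3], y6], y2] - [[[[[y1, y5], y3], y4], y6], y2] - [[[[[y1, y6], y3], y5], y4], y2] + [[[[[y1, y6], y4], y3], y5], y2] - [[[[[y1, y6], y4], y5], y3], y2] + [[[[[y1, y6], y5], y3], y4], y2]


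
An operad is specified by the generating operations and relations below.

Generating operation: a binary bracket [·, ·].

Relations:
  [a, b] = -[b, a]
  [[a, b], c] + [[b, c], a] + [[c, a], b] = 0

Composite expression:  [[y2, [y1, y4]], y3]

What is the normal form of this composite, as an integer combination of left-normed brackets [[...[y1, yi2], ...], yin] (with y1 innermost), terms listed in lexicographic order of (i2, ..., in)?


-[[[y1, y4], y2], y3]

Expand each bracket as ab - ba; the y1-initial words give the coefficients.
Composite bracket: [[y2, [y1, y4]], y3]
Each bracket splits as ab - ba, giving 8 signed words (2^3 = 8).
Words beginning with y1 determine it all:
  y1y4y2y3 appears with sign -1, giving the term -[[[y1, y4], y2], y3]


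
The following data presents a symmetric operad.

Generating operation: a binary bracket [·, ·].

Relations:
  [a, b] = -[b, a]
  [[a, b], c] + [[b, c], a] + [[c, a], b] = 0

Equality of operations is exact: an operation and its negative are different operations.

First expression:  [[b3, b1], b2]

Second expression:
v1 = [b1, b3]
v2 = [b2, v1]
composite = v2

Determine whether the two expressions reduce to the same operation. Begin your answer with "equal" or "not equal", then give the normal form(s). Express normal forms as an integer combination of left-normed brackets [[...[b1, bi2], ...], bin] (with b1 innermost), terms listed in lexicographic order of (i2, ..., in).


equal; the common form is -[[b1, b3], b2]

The first composite normalizes to -[[b1, b3], b2]
The second composite normalizes to -[[b1, b3], b2]
Both agree, so they are equal.


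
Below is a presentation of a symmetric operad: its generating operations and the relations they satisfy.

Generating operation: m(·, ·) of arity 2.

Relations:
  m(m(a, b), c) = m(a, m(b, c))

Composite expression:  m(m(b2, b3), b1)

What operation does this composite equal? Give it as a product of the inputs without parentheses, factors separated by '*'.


b2 * b3 * b1


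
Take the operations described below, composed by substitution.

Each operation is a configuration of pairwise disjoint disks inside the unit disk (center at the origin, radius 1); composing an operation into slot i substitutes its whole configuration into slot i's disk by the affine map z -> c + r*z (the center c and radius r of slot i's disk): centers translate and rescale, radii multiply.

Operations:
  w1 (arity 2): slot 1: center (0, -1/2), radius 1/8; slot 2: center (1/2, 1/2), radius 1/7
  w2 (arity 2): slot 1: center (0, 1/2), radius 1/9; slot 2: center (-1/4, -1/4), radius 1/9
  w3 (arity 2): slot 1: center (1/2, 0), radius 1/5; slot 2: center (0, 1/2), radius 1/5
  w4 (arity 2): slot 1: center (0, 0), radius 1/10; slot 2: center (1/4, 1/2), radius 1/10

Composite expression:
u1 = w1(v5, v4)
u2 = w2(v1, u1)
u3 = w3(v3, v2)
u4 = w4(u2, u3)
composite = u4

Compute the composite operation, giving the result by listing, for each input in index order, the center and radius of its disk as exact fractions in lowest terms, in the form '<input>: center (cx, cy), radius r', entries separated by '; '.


v1: center (0, 1/20), radius 1/90; v2: center (1/4, 11/20), radius 1/50; v3: center (3/10, 1/2), radius 1/50; v4: center (-7/360, -7/360), radius 1/630; v5: center (-1/40, -11/360), radius 1/720

Nesting under w4 composes maps z -> c + r*z down each v-path.
for v1, the 2-step affine chain lands on center (0, 1/20), radius 1/90
for v5, the 3-step affine chain lands on center (-1/40, -11/360), radius 1/720
for v4, the 3-step affine chain lands on center (-7/360, -7/360), radius 1/630
for v3, the 2-step affine chain lands on center (3/10, 1/2), radius 1/50
for v2, the 2-step affine chain lands on center (1/4, 11/20), radius 1/50


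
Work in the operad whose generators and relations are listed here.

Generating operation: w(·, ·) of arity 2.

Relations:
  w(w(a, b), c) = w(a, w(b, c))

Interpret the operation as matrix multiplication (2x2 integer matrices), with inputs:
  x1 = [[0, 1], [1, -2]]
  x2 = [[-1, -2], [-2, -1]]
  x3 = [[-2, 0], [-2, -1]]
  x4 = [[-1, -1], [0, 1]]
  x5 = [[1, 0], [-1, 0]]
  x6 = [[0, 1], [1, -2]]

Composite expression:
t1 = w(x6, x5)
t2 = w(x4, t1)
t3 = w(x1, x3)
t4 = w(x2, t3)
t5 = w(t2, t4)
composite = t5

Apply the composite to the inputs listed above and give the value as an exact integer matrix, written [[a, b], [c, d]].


[[4, 6], [-6, -9]]

w(x6, x5) = [[-1, 0], [3, 0]]
w(x4, w(x6, x5)) = [[-2, 0], [3, 0]]
w(x1, x3) = [[-2, -1], [2, 2]]
w(x2, w(x1, x3)) = [[-2, -3], [2, 0]]
w(w(x4, w(x6, x5)), w(x2, w(x1, x3))) = [[4, 6], [-6, -9]]


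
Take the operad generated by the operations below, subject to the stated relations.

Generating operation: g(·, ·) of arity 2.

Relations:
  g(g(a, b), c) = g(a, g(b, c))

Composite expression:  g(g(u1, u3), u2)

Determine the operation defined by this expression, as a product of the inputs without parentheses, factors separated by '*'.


Under associativity of g, the answer is the u's in reading order.
g(u1, u3) flattens to u1 * u3
g(g(u1, u3), u2) flattens to u1 * u3 * u2

u1 * u3 * u2


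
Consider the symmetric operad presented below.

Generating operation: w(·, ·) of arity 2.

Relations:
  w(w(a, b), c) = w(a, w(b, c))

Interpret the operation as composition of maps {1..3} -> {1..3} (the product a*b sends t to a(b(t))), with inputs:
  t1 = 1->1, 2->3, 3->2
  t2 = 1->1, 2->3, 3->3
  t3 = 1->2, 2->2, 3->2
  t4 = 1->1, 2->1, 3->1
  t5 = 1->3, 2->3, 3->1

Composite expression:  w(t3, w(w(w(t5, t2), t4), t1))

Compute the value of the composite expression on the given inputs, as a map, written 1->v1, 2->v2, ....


w(t5, t2) = 1->3, 2->1, 3->1
w(w(t5, t2), t4) = 1->3, 2->3, 3->3
w(w(w(t5, t2), t4), t1) = 1->3, 2->3, 3->3
w(t3, w(w(w(t5, t2), t4), t1)) = 1->2, 2->2, 3->2

1->2, 2->2, 3->2


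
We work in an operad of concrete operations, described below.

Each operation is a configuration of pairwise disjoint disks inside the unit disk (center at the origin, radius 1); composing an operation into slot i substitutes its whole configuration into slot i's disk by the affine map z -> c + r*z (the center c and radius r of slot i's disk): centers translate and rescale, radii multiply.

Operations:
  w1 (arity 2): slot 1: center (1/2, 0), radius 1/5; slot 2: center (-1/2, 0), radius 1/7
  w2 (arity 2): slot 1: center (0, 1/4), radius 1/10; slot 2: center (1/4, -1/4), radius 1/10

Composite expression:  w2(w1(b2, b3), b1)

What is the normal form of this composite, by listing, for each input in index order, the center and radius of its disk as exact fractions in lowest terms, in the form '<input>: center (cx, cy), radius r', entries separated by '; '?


b1: center (1/4, -1/4), radius 1/10; b2: center (1/20, 1/4), radius 1/50; b3: center (-1/20, 1/4), radius 1/70

Only the slot chain above each b matters under w2; compose those maps.
tracing b2 down its 2-map path: center (1/20, 1/4), radius 1/50
tracing b3 down its 2-map path: center (-1/20, 1/4), radius 1/70
tracing b1 down its 1-map path: center (1/4, -1/4), radius 1/10


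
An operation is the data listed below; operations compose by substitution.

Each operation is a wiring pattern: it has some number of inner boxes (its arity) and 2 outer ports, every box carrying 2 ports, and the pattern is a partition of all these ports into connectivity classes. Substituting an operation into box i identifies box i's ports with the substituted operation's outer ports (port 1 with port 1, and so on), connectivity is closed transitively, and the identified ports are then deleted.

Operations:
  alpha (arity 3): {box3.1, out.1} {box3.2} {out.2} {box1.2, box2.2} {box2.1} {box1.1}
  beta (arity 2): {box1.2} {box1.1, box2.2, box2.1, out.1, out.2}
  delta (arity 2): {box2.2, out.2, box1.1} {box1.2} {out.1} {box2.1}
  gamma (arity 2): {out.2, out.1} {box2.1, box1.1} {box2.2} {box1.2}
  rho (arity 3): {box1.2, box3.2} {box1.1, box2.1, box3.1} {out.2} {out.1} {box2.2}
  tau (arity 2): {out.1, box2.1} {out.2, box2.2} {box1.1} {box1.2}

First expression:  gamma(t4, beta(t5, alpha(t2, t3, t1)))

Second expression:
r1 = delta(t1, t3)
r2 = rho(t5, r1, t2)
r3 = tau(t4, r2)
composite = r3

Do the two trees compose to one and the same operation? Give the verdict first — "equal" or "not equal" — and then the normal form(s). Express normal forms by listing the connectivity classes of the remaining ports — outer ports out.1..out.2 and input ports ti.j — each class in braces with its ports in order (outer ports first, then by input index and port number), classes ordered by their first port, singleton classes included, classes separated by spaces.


not equal: they reduce to {out.1, out.2} {t1.1, t4.1, t5.1} {t1.2} {t2.1} {t2.2, t3.2} {t3.1} {t4.2} {t5.2} and {out.1} {out.2} {t1.1, t3.2} {t1.2} {t2.1, t5.1} {t2.2, t5.2} {t3.1} {t4.1} {t4.2}


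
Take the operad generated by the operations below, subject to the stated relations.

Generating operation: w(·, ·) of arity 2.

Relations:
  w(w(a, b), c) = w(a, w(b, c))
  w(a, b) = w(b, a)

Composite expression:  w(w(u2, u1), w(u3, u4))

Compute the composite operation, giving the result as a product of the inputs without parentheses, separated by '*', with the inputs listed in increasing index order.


u1 * u2 * u3 * u4


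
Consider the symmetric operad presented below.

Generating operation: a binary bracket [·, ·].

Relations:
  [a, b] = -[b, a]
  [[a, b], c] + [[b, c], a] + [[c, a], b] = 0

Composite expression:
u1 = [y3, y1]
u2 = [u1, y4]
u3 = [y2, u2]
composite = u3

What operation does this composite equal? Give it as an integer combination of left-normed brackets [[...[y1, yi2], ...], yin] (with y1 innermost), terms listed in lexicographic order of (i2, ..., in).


[[[y1, y3], y4], y2]

Antisymmetry and Jacobi reduce to y1-anchored left-normed brackets.
Composite bracket: [y2, [[y3, y1], y4]]
Applying ab - ba throughout gives 8 signed words (2^3 = 8).
Only words starting with y1 matter:
  sign of y1y3y4y2 is +1, so it contributes +[[[y1, y3], y4], y2]


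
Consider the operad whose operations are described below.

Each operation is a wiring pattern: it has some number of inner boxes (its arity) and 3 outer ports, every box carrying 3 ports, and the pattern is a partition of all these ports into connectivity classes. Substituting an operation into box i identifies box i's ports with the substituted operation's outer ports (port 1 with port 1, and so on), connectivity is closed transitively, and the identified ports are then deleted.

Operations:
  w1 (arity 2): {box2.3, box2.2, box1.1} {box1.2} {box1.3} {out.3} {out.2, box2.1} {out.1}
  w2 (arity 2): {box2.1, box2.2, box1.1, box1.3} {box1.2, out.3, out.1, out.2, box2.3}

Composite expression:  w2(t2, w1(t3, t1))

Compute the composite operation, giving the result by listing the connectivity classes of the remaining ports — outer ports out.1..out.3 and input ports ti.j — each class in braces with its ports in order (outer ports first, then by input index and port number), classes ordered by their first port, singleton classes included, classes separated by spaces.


{out.1, out.2, out.3, t2.2} {t1.1, t2.1, t2.3} {t1.2, t1.3, t3.1} {t3.2} {t3.3}

After gluing at w2, chains via deleted ports link the t-ports.
the subtree at w1 composes to {out.1} {out.2, t1.1} {out.3} {t1.2, t1.3, t3.1} {t3.2} {t3.3} on (t3, t1); out.j = own outer ports
the subtree at w2 composes to {out.1, out.2, out.3, t2.2} {t1.1, t2.1, t2.3} {t1.2, t1.3, t3.1} {t3.2} {t3.3} on (t2, t3, t1); out.j = own outer ports


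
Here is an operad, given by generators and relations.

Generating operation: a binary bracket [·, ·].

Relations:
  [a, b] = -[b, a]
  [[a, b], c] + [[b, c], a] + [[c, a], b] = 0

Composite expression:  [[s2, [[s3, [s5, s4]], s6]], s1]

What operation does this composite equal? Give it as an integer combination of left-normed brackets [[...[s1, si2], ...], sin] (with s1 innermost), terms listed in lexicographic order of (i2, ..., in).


Antisymmetry and Jacobi reduce to s1-anchored left-normed brackets.
Composite bracket: [[s2, [[s3, [s5, s4]], s6]], s1]
Full expansion: 32 signed words from ab - ba (2^5 = 32).
Coefficients come from the s1-initial words:
  sign of s1s2s3s4s5s6 is +1, so it contributes +[[[[[s1, s2], s3], s4], s5], s6]
  sign of s1s2s3s5s4s6 is -1, so it contributes -[[[[[s1, s2], s3], s5], s4], s6]
  sign of s1s2s4s5s3s6 is -1, so it contributes -[[[[[s1, s2], s4], s5], s3], s6]
  sign of s1s2s5s4s3s6 is +1, so it contributes +[[[[[s1, s2], s5], s4], s3], s6]
  sign of s1s2s6s3s4s5 is -1, so it contributes -[[[[[s1, s2], s6], s3], s4], s5]
  sign of s1s2s6s3s5s4 is +1, so it contributes +[[[[[s1, s2], s6], s3], s5], s4]
  sign of s1s2s6s4s5s3 is +1, so it contributes +[[[[[s1, s2], s6], s4], s5], s3]
  sign of s1s2s6s5s4s3 is -1, so it contributes -[[[[[s1, s2], s6], s5], s4], s3]
  sign of s1s3s4s5s6s2 is -1, so it contributes -[[[[[s1, s3], s4], s5], s6], s2]
  sign of s1s3s5s4s6s2 is +1, so it contributes +[[[[[s1, s3], s5], s4], s6], s2]
  sign of s1s4s5s3s6s2 is +1, so it contributes +[[[[[s1, s4], s5], s3], s6], s2]
  sign of s1s5s4s3s6s2 is -1, so it contributes -[[[[[s1, s5], s4], s3], s6], s2]
  sign of s1s6s3s4s5s2 is +1, so it contributes +[[[[[s1, s6], s3], s4], s5], s2]
  sign of s1s6s3s5s4s2 is -1, so it contributes -[[[[[s1, s6], s3], s5], s4], s2]
  sign of s1s6s4s5s3s2 is -1, so it contributes -[[[[[s1, s6], s4], s5], s3], s2]
  sign of s1s6s5s4s3s2 is +1, so it contributes +[[[[[s1, s6], s5], s4], s3], s2]

[[[[[s1, s2], s3], s4], s5], s6] - [[[[[s1, s2], s3], s5], s4], s6] - [[[[[s1, s2], s4], s5], s3], s6] + [[[[[s1, s2], s5], s4], s3], s6] - [[[[[s1, s2], s6], s3], s4], s5] + [[[[[s1, s2], s6], s3], s5], s4] + [[[[[s1, s2], s6], s4], s5], s3] - [[[[[s1, s2], s6], s5], s4], s3] - [[[[[s1, s3], s4], s5], s6], s2] + [[[[[s1, s3], s5], s4], s6], s2] + [[[[[s1, s4], s5], s3], s6], s2] - [[[[[s1, s5], s4], s3], s6], s2] + [[[[[s1, s6], s3], s4], s5], s2] - [[[[[s1, s6], s3], s5], s4], s2] - [[[[[s1, s6], s4], s5], s3], s2] + [[[[[s1, s6], s5], s4], s3], s2]


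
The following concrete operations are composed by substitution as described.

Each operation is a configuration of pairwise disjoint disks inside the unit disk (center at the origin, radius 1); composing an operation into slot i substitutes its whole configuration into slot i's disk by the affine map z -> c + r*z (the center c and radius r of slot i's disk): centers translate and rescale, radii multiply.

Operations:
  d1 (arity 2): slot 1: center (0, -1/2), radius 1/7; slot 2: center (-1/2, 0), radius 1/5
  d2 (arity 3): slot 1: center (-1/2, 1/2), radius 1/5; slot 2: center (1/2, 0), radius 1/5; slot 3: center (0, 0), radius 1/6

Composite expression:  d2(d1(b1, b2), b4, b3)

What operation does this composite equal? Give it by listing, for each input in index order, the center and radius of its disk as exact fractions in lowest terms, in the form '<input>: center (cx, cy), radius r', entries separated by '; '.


b1: center (-1/2, 2/5), radius 1/35; b2: center (-3/5, 1/2), radius 1/25; b3: center (0, 0), radius 1/6; b4: center (1/2, 0), radius 1/5

Follow each b-input down from d2: c' goes to c + r*c', radius to r*r'.
input b1: applying the 2 nested substitutions gives center (-1/2, 2/5), radius 1/35
input b2: applying the 2 nested substitutions gives center (-3/5, 1/2), radius 1/25
input b4: applying the 1 nested substitution gives center (1/2, 0), radius 1/5
input b3: applying the 1 nested substitution gives center (0, 0), radius 1/6


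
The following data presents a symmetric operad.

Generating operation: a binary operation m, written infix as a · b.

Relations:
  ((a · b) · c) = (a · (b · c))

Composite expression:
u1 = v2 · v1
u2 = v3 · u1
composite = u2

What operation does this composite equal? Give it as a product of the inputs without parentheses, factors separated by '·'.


v3 · v2 · v1


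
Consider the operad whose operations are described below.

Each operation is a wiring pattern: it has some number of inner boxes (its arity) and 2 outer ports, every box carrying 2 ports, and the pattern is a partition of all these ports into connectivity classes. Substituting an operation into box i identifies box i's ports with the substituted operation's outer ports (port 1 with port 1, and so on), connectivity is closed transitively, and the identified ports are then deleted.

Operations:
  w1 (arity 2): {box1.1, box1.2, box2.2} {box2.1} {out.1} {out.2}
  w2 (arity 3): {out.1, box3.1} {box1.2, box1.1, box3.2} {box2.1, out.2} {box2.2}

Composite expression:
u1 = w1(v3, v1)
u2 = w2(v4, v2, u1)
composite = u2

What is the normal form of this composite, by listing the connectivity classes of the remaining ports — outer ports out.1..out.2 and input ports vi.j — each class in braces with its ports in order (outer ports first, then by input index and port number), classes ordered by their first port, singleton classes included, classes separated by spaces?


{out.1} {out.2, v2.1} {v1.1} {v1.2, v3.1, v3.2} {v2.2} {v4.1, v4.2}

Connectivity passes through glued w2-boundaries; trace each wire chain.
the subtree at w1 composes to {out.1} {out.2} {v1.1} {v1.2, v3.1, v3.2} on (v3, v1); out.j = own outer ports
the subtree at w2 composes to {out.1} {out.2, v2.1} {v1.1} {v1.2, v3.1, v3.2} {v2.2} {v4.1, v4.2} on (v4, v2, v3, v1); out.j = own outer ports


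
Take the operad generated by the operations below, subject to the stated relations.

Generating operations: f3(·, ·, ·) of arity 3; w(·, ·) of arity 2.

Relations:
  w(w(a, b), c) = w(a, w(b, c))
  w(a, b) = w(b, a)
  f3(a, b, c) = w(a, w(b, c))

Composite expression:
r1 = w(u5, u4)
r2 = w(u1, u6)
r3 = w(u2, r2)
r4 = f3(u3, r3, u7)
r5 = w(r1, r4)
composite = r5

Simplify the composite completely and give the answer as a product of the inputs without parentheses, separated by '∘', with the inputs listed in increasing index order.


u1 ∘ u2 ∘ u3 ∘ u4 ∘ u5 ∘ u6 ∘ u7

Any arrangement under w is one operation, so sort the u-inputs.
w(u5, u4) spells out as u5 ∘ u4
w(u1, u6) spells out as u1 ∘ u6
w(u2, w(u1, u6)) spells out as u2 ∘ u1 ∘ u6
f3(u3, w(u2, w(u1, u6)), u7) spells out as u3 ∘ u2 ∘ u1 ∘ u6 ∘ u7
w(w(u5, u4), f3(u3, w(u2, w(u1, u6)), u7)) spells out as u5 ∘ u4 ∘ u3 ∘ u2 ∘ u1 ∘ u6 ∘ u7
the factors in increasing index order: u1 ∘ u2 ∘ u3 ∘ u4 ∘ u5 ∘ u6 ∘ u7


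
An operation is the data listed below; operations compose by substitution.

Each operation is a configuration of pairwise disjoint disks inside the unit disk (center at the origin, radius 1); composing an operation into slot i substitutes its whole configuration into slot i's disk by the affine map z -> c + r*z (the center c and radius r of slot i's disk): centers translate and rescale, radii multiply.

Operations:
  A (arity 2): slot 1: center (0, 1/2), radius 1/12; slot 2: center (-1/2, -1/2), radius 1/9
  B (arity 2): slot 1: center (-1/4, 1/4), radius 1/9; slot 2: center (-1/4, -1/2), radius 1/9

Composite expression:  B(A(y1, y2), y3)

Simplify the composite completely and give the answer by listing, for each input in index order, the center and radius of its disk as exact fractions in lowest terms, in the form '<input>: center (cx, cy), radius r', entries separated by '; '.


y1: center (-1/4, 11/36), radius 1/108; y2: center (-11/36, 7/36), radius 1/81; y3: center (-1/4, -1/2), radius 1/9

Affine substitution under B: radii multiply and y-centers shift.
input y1: applying the 2 nested substitutions gives center (-1/4, 11/36), radius 1/108
input y2: applying the 2 nested substitutions gives center (-11/36, 7/36), radius 1/81
input y3: applying the 1 nested substitution gives center (-1/4, -1/2), radius 1/9


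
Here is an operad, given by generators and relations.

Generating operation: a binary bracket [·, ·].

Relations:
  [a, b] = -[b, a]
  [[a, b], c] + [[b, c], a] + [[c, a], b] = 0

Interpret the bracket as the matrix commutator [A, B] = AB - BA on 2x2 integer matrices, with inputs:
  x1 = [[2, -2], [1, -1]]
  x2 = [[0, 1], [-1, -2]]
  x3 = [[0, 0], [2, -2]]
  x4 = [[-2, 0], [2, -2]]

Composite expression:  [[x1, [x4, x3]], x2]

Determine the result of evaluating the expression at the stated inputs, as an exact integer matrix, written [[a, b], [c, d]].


[[12, -16], [-40, -12]]

[x4, x3] = [[0, 0], [4, 0]]
[x1, [x4, x3]] = [[-8, 0], [-12, 8]]
[[x1, [x4, x3]], x2] = [[12, -16], [-40, -12]]


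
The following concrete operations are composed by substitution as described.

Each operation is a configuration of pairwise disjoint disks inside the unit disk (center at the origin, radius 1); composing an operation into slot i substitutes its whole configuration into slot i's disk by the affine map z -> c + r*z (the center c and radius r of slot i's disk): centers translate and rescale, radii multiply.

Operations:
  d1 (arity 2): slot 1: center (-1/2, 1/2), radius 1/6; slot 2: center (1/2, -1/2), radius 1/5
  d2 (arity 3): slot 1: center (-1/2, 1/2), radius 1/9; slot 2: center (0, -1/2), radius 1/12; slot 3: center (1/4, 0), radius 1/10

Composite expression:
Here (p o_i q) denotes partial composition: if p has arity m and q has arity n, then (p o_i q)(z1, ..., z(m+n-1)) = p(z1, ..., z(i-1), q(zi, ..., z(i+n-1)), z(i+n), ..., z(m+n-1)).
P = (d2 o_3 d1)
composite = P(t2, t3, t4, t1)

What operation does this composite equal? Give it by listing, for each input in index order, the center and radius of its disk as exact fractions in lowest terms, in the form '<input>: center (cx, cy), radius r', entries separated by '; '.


t1: center (3/10, -1/20), radius 1/50; t2: center (-1/2, 1/2), radius 1/9; t3: center (0, -1/2), radius 1/12; t4: center (1/5, 1/20), radius 1/60


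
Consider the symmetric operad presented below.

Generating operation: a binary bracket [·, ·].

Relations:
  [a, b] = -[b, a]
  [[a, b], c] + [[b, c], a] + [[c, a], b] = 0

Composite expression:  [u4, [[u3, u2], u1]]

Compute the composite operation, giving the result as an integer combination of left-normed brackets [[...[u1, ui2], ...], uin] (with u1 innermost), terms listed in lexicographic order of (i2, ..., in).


In the tensor algebra, words opening u1 carry the u1-anchored form.
Composite bracket: [u4, [[u3, u2], u1]]
Full expansion: 8 signed words from ab - ba (2^3 = 8).
Coefficients come from the u1-initial words:
  from u1u2u3u4, sign -1: term -[[[u1, u2], u3], u4]
  from u1u3u2u4, sign +1: term +[[[u1, u3], u2], u4]

-[[[u1, u2], u3], u4] + [[[u1, u3], u2], u4]


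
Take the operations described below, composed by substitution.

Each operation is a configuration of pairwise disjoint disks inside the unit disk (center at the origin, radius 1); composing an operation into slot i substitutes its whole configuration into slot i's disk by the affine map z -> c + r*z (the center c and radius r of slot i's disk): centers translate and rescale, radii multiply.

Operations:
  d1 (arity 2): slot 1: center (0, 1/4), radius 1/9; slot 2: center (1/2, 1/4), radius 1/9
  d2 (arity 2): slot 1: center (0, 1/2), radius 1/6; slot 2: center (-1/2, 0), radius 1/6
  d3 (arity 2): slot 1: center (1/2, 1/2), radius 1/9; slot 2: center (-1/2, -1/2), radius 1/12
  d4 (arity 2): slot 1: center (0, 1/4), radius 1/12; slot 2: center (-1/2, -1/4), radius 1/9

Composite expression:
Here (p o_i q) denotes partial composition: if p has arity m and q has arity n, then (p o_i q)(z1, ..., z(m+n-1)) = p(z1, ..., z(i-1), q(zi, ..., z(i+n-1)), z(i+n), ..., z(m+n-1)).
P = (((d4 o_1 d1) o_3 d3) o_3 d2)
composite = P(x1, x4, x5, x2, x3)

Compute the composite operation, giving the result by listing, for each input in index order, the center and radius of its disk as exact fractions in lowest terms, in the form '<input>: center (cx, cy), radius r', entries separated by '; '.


x1: center (0, 13/48), radius 1/108; x2: center (-73/162, -7/36), radius 1/486; x3: center (-5/9, -11/36), radius 1/108; x4: center (1/24, 13/48), radius 1/108; x5: center (-4/9, -61/324), radius 1/486

Each x-disk chains the slot maps above it in d4; radii multiply.
for x1, the 2-step affine chain lands on center (0, 13/48), radius 1/108
for x4, the 2-step affine chain lands on center (1/24, 13/48), radius 1/108
for x5, the 3-step affine chain lands on center (-4/9, -61/324), radius 1/486
for x2, the 3-step affine chain lands on center (-73/162, -7/36), radius 1/486
for x3, the 2-step affine chain lands on center (-5/9, -11/36), radius 1/108


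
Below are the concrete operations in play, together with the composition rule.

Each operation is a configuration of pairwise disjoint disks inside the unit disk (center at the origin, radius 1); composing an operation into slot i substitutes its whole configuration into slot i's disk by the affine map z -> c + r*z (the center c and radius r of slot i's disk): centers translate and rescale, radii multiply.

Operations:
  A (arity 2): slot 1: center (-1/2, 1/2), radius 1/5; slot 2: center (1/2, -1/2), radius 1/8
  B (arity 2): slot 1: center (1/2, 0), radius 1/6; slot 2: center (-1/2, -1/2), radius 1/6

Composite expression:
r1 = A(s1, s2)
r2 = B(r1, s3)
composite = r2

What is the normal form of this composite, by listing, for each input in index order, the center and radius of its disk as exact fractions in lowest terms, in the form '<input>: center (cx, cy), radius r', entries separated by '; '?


Only the slot chain above each s matters under B; compose those maps.
input s1: applying the 2 nested substitutions gives center (5/12, 1/12), radius 1/30
input s2: applying the 2 nested substitutions gives center (7/12, -1/12), radius 1/48
input s3: applying the 1 nested substitution gives center (-1/2, -1/2), radius 1/6

s1: center (5/12, 1/12), radius 1/30; s2: center (7/12, -1/12), radius 1/48; s3: center (-1/2, -1/2), radius 1/6


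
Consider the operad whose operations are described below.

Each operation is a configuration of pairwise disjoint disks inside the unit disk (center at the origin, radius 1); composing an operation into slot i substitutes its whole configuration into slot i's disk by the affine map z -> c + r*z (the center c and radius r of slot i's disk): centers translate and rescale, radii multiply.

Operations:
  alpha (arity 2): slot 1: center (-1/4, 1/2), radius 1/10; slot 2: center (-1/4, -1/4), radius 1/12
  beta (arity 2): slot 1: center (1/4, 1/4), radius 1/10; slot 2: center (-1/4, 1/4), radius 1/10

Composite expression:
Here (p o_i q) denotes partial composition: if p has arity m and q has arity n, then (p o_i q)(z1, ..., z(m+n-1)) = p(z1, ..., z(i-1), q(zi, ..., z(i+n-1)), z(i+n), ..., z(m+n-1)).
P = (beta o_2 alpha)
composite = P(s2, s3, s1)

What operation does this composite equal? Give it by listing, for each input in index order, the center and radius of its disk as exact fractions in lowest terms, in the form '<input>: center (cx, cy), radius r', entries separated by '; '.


s1: center (-11/40, 9/40), radius 1/120; s2: center (1/4, 1/4), radius 1/10; s3: center (-11/40, 3/10), radius 1/100

Each s-disk chains the slot maps above it in beta; radii multiply.
s2: after 1 affine step, its disk has center (1/4, 1/4), radius 1/10
s3: after 2 affine steps, its disk has center (-11/40, 3/10), radius 1/100
s1: after 2 affine steps, its disk has center (-11/40, 9/40), radius 1/120


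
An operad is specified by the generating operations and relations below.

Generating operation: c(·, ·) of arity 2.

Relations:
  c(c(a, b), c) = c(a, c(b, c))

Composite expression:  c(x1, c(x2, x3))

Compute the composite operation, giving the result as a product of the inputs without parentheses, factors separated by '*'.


Under associativity of c, the answer is the x's in reading order.
c(x2, x3) linearizes to x2 * x3
c(x1, c(x2, x3)) linearizes to x1 * x2 * x3

x1 * x2 * x3


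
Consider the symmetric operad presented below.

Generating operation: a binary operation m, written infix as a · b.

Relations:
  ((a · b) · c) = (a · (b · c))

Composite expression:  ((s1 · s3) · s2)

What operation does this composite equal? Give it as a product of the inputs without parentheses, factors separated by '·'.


All parenthesizations of m agree; list the s-inputs left to right.
(s1 · s3) collapses to s1 · s3
((s1 · s3) · s2) collapses to s1 · s3 · s2

s1 · s3 · s2


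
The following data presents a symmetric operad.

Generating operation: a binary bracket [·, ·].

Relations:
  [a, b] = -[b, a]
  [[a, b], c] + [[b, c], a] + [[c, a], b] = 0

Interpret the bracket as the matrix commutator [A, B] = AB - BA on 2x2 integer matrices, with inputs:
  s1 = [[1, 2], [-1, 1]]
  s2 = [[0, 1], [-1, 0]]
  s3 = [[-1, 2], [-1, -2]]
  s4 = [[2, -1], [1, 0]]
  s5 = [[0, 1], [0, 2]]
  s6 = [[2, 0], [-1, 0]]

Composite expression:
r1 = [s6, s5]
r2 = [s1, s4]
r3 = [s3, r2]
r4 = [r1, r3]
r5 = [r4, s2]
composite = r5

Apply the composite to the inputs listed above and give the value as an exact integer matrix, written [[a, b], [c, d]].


[[16, 32], [32, -16]]

[s6, s5] = [[1, 2], [2, -1]]
[s1, s4] = [[1, -4], [-2, -1]]
[s3, [s1, s4]] = [[-8, -8], [0, 8]]
[[s6, s5], [s3, [s1, s4]]] = [[16, 16], [-32, -16]]
[[[s6, s5], [s3, [s1, s4]]], s2] = [[16, 32], [32, -16]]


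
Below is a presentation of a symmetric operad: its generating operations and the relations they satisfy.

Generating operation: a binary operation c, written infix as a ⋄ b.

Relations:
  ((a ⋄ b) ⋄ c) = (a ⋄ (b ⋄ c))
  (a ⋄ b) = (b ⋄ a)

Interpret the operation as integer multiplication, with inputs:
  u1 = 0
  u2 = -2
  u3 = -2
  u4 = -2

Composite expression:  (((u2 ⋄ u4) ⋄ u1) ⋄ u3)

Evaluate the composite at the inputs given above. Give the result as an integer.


0

(u2 ⋄ u4) = 4
((u2 ⋄ u4) ⋄ u1) = 0
(((u2 ⋄ u4) ⋄ u1) ⋄ u3) = 0


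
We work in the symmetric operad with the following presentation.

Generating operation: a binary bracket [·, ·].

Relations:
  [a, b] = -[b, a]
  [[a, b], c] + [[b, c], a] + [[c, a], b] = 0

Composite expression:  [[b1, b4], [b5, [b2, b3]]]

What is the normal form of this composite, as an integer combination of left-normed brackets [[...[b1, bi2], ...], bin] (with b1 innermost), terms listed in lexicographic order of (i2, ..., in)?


Left-normed coefficients sit on the b1-initial expansion words.
Composite bracket: [[b1, b4], [b5, [b2, b3]]]
Under [a, b] = ab - ba we get 16 signed associative words (2^4 = 16).
The b1-initial words carry the normal form:
  from b1b4b2b3b5, sign -1: term -[[[[b1, b4], b2], b3], b5]
  from b1b4b3b2b5, sign +1: term +[[[[b1, b4], b3], b2], b5]
  from b1b4b5b2b3, sign +1: term +[[[[b1, b4], b5], b2], b3]
  from b1b4b5b3b2, sign -1: term -[[[[b1, b4], b5], b3], b2]

-[[[[b1, b4], b2], b3], b5] + [[[[b1, b4], b3], b2], b5] + [[[[b1, b4], b5], b2], b3] - [[[[b1, b4], b5], b3], b2]


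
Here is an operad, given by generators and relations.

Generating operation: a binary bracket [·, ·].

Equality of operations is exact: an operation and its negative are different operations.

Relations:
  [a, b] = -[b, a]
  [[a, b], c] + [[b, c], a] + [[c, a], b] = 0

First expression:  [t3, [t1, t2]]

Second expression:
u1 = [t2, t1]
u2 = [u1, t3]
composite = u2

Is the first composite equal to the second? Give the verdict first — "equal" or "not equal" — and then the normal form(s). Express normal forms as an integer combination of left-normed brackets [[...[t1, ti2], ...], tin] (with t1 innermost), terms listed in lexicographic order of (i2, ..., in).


Normal form of the first expression: -[[t1, t2], t3]
Normal form of the second expression: -[[t1, t2], t3]
One common form — equal.

equal — both sides give -[[t1, t2], t3]


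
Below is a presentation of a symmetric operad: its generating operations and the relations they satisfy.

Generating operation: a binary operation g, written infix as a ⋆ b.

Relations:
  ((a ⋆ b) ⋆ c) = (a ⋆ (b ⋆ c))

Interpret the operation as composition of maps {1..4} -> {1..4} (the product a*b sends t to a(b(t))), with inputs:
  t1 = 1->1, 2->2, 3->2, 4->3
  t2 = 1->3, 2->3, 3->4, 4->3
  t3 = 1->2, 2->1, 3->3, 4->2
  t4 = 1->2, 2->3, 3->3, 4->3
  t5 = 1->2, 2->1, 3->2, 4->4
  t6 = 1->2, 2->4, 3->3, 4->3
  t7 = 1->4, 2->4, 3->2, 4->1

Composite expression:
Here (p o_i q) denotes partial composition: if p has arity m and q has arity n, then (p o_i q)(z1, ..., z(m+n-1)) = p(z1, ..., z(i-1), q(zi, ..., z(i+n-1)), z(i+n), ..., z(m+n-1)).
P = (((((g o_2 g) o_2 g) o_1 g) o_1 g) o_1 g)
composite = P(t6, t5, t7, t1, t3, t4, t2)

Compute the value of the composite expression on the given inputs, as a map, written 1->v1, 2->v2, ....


1->3, 2->3, 3->3, 4->3


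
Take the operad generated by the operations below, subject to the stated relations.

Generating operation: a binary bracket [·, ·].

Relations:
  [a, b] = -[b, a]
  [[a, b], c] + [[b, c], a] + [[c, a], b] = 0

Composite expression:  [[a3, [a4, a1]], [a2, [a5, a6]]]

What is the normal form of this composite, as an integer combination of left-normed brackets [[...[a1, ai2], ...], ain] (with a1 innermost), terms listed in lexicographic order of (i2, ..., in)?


[[[[[a1, a4], a3], a2], a5], a6] - [[[[[a1, a4], a3], a2], a6], a5] - [[[[[a1, a4], a3], a5], a6], a2] + [[[[[a1, a4], a3], a6], a5], a2]

In the tensor algebra, words opening a1 carry the a1-anchored form.
Composite bracket: [[a3, [a4, a1]], [a2, [a5, a6]]]
Full expansion: 32 signed words from ab - ba (2^5 = 32).
Words beginning with a1 determine it all:
  from a1a4a3a2a5a6, sign +1: term +[[[[[a1, a4], a3], a2], a5], a6]
  from a1a4a3a2a6a5, sign -1: term -[[[[[a1, a4], a3], a2], a6], a5]
  from a1a4a3a5a6a2, sign -1: term -[[[[[a1, a4], a3], a5], a6], a2]
  from a1a4a3a6a5a2, sign +1: term +[[[[[a1, a4], a3], a6], a5], a2]


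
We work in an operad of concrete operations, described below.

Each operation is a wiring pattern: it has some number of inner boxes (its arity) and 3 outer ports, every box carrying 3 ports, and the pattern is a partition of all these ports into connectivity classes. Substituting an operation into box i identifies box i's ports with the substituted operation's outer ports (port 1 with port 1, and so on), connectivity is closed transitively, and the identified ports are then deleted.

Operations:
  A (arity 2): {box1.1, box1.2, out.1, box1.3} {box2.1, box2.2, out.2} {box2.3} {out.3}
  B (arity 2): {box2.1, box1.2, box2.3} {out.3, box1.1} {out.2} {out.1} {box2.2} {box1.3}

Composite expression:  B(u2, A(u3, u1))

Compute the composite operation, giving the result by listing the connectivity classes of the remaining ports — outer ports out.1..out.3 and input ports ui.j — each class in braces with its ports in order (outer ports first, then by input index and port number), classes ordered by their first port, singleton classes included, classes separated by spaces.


Two ports join when wires chain via B-identified ports.
the subtree at A composes to {out.1, u3.1, u3.2, u3.3} {out.2, u1.1, u1.2} {out.3} {u1.3} on (u3, u1); out.j = own outer ports
the subtree at B composes to {out.1} {out.2} {out.3, u2.1} {u1.1, u1.2} {u1.3} {u2.2, u3.1, u3.2, u3.3} {u2.3} on (u2, u3, u1); out.j = own outer ports

{out.1} {out.2} {out.3, u2.1} {u1.1, u1.2} {u1.3} {u2.2, u3.1, u3.2, u3.3} {u2.3}


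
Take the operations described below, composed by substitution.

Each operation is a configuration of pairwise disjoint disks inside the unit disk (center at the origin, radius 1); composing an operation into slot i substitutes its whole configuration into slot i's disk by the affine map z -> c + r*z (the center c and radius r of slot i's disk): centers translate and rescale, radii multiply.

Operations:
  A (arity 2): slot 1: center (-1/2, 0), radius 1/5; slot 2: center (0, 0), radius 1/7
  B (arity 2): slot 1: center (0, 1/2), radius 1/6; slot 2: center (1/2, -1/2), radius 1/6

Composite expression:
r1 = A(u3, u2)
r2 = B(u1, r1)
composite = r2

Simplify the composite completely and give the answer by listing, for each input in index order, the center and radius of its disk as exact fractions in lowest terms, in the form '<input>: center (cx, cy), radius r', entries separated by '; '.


u1: center (0, 1/2), radius 1/6; u2: center (1/2, -1/2), radius 1/42; u3: center (5/12, -1/2), radius 1/30


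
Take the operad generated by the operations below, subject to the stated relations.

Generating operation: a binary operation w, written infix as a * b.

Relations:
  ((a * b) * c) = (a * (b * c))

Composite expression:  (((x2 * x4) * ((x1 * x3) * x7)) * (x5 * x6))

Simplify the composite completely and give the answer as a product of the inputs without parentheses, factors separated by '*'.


All parenthesizations of w agree; list the x-inputs left to right.
(x2 * x4) reduces to x2 * x4
(x1 * x3) reduces to x1 * x3
((x1 * x3) * x7) reduces to x1 * x3 * x7
((x2 * x4) * ((x1 * x3) * x7)) reduces to x2 * x4 * x1 * x3 * x7
(x5 * x6) reduces to x5 * x6
(((x2 * x4) * ((x1 * x3) * x7)) * (x5 * x6)) reduces to x2 * x4 * x1 * x3 * x7 * x5 * x6

x2 * x4 * x1 * x3 * x7 * x5 * x6


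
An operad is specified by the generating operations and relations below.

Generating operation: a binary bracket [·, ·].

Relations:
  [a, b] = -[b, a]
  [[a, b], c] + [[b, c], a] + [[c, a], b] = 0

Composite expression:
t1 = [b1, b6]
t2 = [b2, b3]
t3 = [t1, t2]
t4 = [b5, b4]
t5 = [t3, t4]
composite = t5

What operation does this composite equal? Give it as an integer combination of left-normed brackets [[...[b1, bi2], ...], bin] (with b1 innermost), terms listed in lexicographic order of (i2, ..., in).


-[[[[[b1, b6], b2], b3], b4], b5] + [[[[[b1, b6], b2], b3], b5], b4] + [[[[[b1, b6], b3], b2], b4], b5] - [[[[[b1, b6], b3], b2], b5], b4]

Antisymmetry and Jacobi reduce to b1-anchored left-normed brackets.
Composite bracket: [[[b1, b6], [b2, b3]], [b5, b4]]
Each bracket splits as ab - ba, giving 32 signed words (2^5 = 32).
The b1-initial words carry the normal form:
  b1b6b2b3b4b5 appears with sign -1, giving the term -[[[[[b1, b6], b2], b3], b4], b5]
  b1b6b2b3b5b4 appears with sign +1, giving the term +[[[[[b1, b6], b2], b3], b5], b4]
  b1b6b3b2b4b5 appears with sign +1, giving the term +[[[[[b1, b6], b3], b2], b4], b5]
  b1b6b3b2b5b4 appears with sign -1, giving the term -[[[[[b1, b6], b3], b2], b5], b4]
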